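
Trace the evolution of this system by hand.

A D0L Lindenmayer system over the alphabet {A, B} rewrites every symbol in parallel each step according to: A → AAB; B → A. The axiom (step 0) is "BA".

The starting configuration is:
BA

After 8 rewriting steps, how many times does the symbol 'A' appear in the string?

[0] BA
[1] AAAB
[2] AABAABAABA
[3] AABAABAAABAABAAABAABAAAB
[4] AABAABAAABAABAAABAABAABAAABAABAAABAABAABAAABAABAAABAABAABA
[5] AABAABAAABAABAAABAABAABAAABAABAAABAABAABAAABAABAAABAABAAAB…AABAABAAABAABAAABAABAABAAABAABAAABAABAABAAABAABAAABAABAAAB  (len 140)
[6] AABAABAAABAABAAABAABAABAAABAABAAABAABAABAAABAABAAABAABAAAB…AABAABAAABAABAAABAABAABAAABAABAAABAABAABAAABAABAAABAABAABA  (len 338)
[7] AABAABAAABAABAAABAABAABAAABAABAAABAABAABAAABAABAAABAABAAAB…AABAABAAABAABAAABAABAABAAABAABAAABAABAABAAABAABAAABAABAAAB  (len 816)
[8] AABAABAAABAABAAABAABAABAAABAABAAABAABAABAAABAABAAABAABAAAB…AABAABAAABAABAAABAABAABAAABAABAAABAABAABAAABAABAAABAABAABA  (len 1970)

1393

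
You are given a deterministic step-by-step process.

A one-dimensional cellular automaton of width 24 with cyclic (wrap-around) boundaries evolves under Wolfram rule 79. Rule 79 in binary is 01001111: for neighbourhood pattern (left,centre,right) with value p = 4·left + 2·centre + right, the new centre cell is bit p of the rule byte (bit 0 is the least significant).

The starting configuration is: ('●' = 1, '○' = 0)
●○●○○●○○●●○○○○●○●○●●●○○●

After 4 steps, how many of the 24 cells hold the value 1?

13

gen 0: ●○●○○●○○●●○○○○●○●○●●●○○●
gen 1: ●○●○●●○●●●○●●●●○●○●○●○●●
gen 2: ●○●○●●○●○●○●○○●○●○●○●○●○
gen 3: ●○●○●●○●○●○●○●●○●○●○●○●○
gen 4: ●○●○●●○●○●○●○●●○●○●○●○●○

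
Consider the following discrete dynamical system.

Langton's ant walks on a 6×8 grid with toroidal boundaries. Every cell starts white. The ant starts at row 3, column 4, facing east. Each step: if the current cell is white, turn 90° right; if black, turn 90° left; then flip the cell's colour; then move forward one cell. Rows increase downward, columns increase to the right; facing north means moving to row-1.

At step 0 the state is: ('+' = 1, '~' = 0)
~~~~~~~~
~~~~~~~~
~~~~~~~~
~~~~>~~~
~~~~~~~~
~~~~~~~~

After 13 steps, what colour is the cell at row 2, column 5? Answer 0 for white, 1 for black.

gen 0: ~~~~~~~~
~~~~~~~~
~~~~~~~~
~~~~>~~~
~~~~~~~~
~~~~~~~~
gen 1: ~~~~~~~~
~~~~~~~~
~~~~~~~~
~~~~+~~~
~~~~v~~~
~~~~~~~~
gen 2: ~~~~~~~~
~~~~~~~~
~~~~~~~~
~~~~+~~~
~~~<+~~~
~~~~~~~~
gen 3: ~~~~~~~~
~~~~~~~~
~~~~~~~~
~~~^+~~~
~~~++~~~
~~~~~~~~
gen 4: ~~~~~~~~
~~~~~~~~
~~~~~~~~
~~~+>~~~
~~~++~~~
~~~~~~~~
gen 5: ~~~~~~~~
~~~~~~~~
~~~~^~~~
~~~+~~~~
~~~++~~~
~~~~~~~~
gen 6: ~~~~~~~~
~~~~~~~~
~~~~+>~~
~~~+~~~~
~~~++~~~
~~~~~~~~
gen 7: ~~~~~~~~
~~~~~~~~
~~~~++~~
~~~+~v~~
~~~++~~~
~~~~~~~~
gen 8: ~~~~~~~~
~~~~~~~~
~~~~++~~
~~~+<+~~
~~~++~~~
~~~~~~~~
gen 9: ~~~~~~~~
~~~~~~~~
~~~~^+~~
~~~+++~~
~~~++~~~
~~~~~~~~
gen 10: ~~~~~~~~
~~~~~~~~
~~~<~+~~
~~~+++~~
~~~++~~~
~~~~~~~~
gen 11: ~~~~~~~~
~~~^~~~~
~~~+~+~~
~~~+++~~
~~~++~~~
~~~~~~~~
gen 12: ~~~~~~~~
~~~+>~~~
~~~+~+~~
~~~+++~~
~~~++~~~
~~~~~~~~
gen 13: ~~~~~~~~
~~~++~~~
~~~+v+~~
~~~+++~~
~~~++~~~
~~~~~~~~

1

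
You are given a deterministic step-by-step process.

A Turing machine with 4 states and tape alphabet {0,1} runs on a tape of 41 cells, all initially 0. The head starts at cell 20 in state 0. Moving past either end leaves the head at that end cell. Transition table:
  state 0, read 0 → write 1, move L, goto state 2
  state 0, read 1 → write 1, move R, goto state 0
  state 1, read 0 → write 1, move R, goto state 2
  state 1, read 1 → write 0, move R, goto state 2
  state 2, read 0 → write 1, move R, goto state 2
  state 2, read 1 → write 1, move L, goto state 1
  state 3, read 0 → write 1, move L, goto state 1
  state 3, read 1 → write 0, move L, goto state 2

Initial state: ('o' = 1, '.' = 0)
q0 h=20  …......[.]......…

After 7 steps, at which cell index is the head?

19

t=0: q0 h=20  …......[.]......…
t=1: q2 h=19  …......[.]o.....…
t=2: q2 h=20  ….....o[o]......…
t=3: q1 h=19  …......[o]o.....…
t=4: q2 h=20  …......[o]......…
t=5: q1 h=19  …......[.]o.....…
t=6: q2 h=20  ….....o[o]......…
t=7: q1 h=19  …......[o]o.....…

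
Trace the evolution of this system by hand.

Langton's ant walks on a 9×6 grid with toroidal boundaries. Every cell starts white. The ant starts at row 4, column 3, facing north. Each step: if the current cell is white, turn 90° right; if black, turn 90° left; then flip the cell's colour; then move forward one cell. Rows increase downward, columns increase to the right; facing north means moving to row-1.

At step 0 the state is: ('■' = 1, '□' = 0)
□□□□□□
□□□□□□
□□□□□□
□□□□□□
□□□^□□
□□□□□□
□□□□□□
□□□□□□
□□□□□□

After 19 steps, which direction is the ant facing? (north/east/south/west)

0) □□□□□□
□□□□□□
□□□□□□
□□□□□□
□□□^□□
□□□□□□
□□□□□□
□□□□□□
□□□□□□
1) □□□□□□
□□□□□□
□□□□□□
□□□□□□
□□□■>□
□□□□□□
□□□□□□
□□□□□□
□□□□□□
2) □□□□□□
□□□□□□
□□□□□□
□□□□□□
□□□■■□
□□□□v□
□□□□□□
□□□□□□
□□□□□□
3) □□□□□□
□□□□□□
□□□□□□
□□□□□□
□□□■■□
□□□<■□
□□□□□□
□□□□□□
□□□□□□
4) □□□□□□
□□□□□□
□□□□□□
□□□□□□
□□□^■□
□□□■■□
□□□□□□
□□□□□□
□□□□□□
5) □□□□□□
□□□□□□
□□□□□□
□□□□□□
□□<□■□
□□□■■□
□□□□□□
□□□□□□
□□□□□□
6) □□□□□□
□□□□□□
□□□□□□
□□^□□□
□□■□■□
□□□■■□
□□□□□□
□□□□□□
□□□□□□
7) □□□□□□
□□□□□□
□□□□□□
□□■>□□
□□■□■□
□□□■■□
□□□□□□
□□□□□□
□□□□□□
8) □□□□□□
□□□□□□
□□□□□□
□□■■□□
□□■v■□
□□□■■□
□□□□□□
□□□□□□
□□□□□□
9) □□□□□□
□□□□□□
□□□□□□
□□■■□□
□□<■■□
□□□■■□
□□□□□□
□□□□□□
□□□□□□
10) □□□□□□
□□□□□□
□□□□□□
□□■■□□
□□□■■□
□□v■■□
□□□□□□
□□□□□□
□□□□□□
11) □□□□□□
□□□□□□
□□□□□□
□□■■□□
□□□■■□
□<■■■□
□□□□□□
□□□□□□
□□□□□□
12) □□□□□□
□□□□□□
□□□□□□
□□■■□□
□^□■■□
□■■■■□
□□□□□□
□□□□□□
□□□□□□
13) □□□□□□
□□□□□□
□□□□□□
□□■■□□
□■>■■□
□■■■■□
□□□□□□
□□□□□□
□□□□□□
14) □□□□□□
□□□□□□
□□□□□□
□□■■□□
□■■■■□
□■v■■□
□□□□□□
□□□□□□
□□□□□□
15) □□□□□□
□□□□□□
□□□□□□
□□■■□□
□■■■■□
□■□>■□
□□□□□□
□□□□□□
□□□□□□
16) □□□□□□
□□□□□□
□□□□□□
□□■■□□
□■■^■□
□■□□■□
□□□□□□
□□□□□□
□□□□□□
17) □□□□□□
□□□□□□
□□□□□□
□□■■□□
□■<□■□
□■□□■□
□□□□□□
□□□□□□
□□□□□□
18) □□□□□□
□□□□□□
□□□□□□
□□■■□□
□■□□■□
□■v□■□
□□□□□□
□□□□□□
□□□□□□
19) □□□□□□
□□□□□□
□□□□□□
□□■■□□
□■□□■□
□<■□■□
□□□□□□
□□□□□□
□□□□□□

west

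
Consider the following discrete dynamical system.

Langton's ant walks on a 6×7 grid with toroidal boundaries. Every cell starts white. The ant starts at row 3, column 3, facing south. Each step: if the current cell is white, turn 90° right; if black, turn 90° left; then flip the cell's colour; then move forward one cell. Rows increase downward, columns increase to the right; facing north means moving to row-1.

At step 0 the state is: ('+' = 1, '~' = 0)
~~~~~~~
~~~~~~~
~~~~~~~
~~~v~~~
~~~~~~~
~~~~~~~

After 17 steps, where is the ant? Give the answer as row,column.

3,4

0) ~~~~~~~
~~~~~~~
~~~~~~~
~~~v~~~
~~~~~~~
~~~~~~~
1) ~~~~~~~
~~~~~~~
~~~~~~~
~~<+~~~
~~~~~~~
~~~~~~~
2) ~~~~~~~
~~~~~~~
~~^~~~~
~~++~~~
~~~~~~~
~~~~~~~
3) ~~~~~~~
~~~~~~~
~~+>~~~
~~++~~~
~~~~~~~
~~~~~~~
4) ~~~~~~~
~~~~~~~
~~++~~~
~~+v~~~
~~~~~~~
~~~~~~~
5) ~~~~~~~
~~~~~~~
~~++~~~
~~+~>~~
~~~~~~~
~~~~~~~
6) ~~~~~~~
~~~~~~~
~~++~~~
~~+~+~~
~~~~v~~
~~~~~~~
7) ~~~~~~~
~~~~~~~
~~++~~~
~~+~+~~
~~~<+~~
~~~~~~~
8) ~~~~~~~
~~~~~~~
~~++~~~
~~+^+~~
~~~++~~
~~~~~~~
9) ~~~~~~~
~~~~~~~
~~++~~~
~~++>~~
~~~++~~
~~~~~~~
10) ~~~~~~~
~~~~~~~
~~++^~~
~~++~~~
~~~++~~
~~~~~~~
11) ~~~~~~~
~~~~~~~
~~+++>~
~~++~~~
~~~++~~
~~~~~~~
12) ~~~~~~~
~~~~~~~
~~++++~
~~++~v~
~~~++~~
~~~~~~~
13) ~~~~~~~
~~~~~~~
~~++++~
~~++<+~
~~~++~~
~~~~~~~
14) ~~~~~~~
~~~~~~~
~~++^+~
~~++++~
~~~++~~
~~~~~~~
15) ~~~~~~~
~~~~~~~
~~+<~+~
~~++++~
~~~++~~
~~~~~~~
16) ~~~~~~~
~~~~~~~
~~+~~+~
~~+v++~
~~~++~~
~~~~~~~
17) ~~~~~~~
~~~~~~~
~~+~~+~
~~+~>+~
~~~++~~
~~~~~~~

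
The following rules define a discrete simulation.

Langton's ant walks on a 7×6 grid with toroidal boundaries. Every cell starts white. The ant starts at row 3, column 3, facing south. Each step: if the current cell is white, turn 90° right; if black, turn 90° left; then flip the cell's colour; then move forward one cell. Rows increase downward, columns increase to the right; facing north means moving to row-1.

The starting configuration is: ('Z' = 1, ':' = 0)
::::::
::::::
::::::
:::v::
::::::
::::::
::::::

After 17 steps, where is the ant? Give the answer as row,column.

step 0: ::::::
::::::
::::::
:::v::
::::::
::::::
::::::
step 1: ::::::
::::::
::::::
::<Z::
::::::
::::::
::::::
step 2: ::::::
::::::
::^:::
::ZZ::
::::::
::::::
::::::
step 3: ::::::
::::::
::Z>::
::ZZ::
::::::
::::::
::::::
step 4: ::::::
::::::
::ZZ::
::Zv::
::::::
::::::
::::::
step 5: ::::::
::::::
::ZZ::
::Z:>:
::::::
::::::
::::::
step 6: ::::::
::::::
::ZZ::
::Z:Z:
::::v:
::::::
::::::
step 7: ::::::
::::::
::ZZ::
::Z:Z:
:::<Z:
::::::
::::::
step 8: ::::::
::::::
::ZZ::
::Z^Z:
:::ZZ:
::::::
::::::
step 9: ::::::
::::::
::ZZ::
::ZZ>:
:::ZZ:
::::::
::::::
step 10: ::::::
::::::
::ZZ^:
::ZZ::
:::ZZ:
::::::
::::::
step 11: ::::::
::::::
::ZZZ>
::ZZ::
:::ZZ:
::::::
::::::
step 12: ::::::
::::::
::ZZZZ
::ZZ:v
:::ZZ:
::::::
::::::
step 13: ::::::
::::::
::ZZZZ
::ZZ<Z
:::ZZ:
::::::
::::::
step 14: ::::::
::::::
::ZZ^Z
::ZZZZ
:::ZZ:
::::::
::::::
step 15: ::::::
::::::
::Z<:Z
::ZZZZ
:::ZZ:
::::::
::::::
step 16: ::::::
::::::
::Z::Z
::ZvZZ
:::ZZ:
::::::
::::::
step 17: ::::::
::::::
::Z::Z
::Z:>Z
:::ZZ:
::::::
::::::

3,4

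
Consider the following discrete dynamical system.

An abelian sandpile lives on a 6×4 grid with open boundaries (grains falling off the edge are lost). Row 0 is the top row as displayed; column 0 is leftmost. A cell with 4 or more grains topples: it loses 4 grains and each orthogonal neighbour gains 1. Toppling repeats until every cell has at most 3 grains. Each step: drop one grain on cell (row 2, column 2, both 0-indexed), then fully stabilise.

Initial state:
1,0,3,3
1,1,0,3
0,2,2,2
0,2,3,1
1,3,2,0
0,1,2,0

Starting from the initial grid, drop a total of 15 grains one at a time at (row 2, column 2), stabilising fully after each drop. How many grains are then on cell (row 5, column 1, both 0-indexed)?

2

t=0: 1,0,3,3
1,1,0,3
0,2,2,2
0,2,3,1
1,3,2,0
0,1,2,0
t=1: 1,0,3,3
1,1,0,3
0,2,3,2
0,2,3,1
1,3,2,0
0,1,2,0
t=2: 1,0,3,3
1,1,1,3
0,3,1,3
0,3,0,2
1,3,3,0
0,1,2,0
t=3: 1,0,3,3
1,1,1,3
0,3,2,3
0,3,0,2
1,3,3,0
0,1,2,0
t=4: 1,0,3,3
1,1,1,3
0,3,3,3
0,3,0,2
1,3,3,0
0,1,2,0
t=5: 1,1,1,1
1,3,0,2
1,1,3,1
1,1,3,3
2,1,0,1
0,2,3,0
t=6: 1,1,1,1
1,3,1,2
1,2,1,3
1,2,1,0
2,1,1,2
0,2,3,0
t=7: 1,1,1,1
1,3,1,2
1,2,2,3
1,2,1,0
2,1,1,2
0,2,3,0
t=8: 1,1,1,1
1,3,1,2
1,2,3,3
1,2,1,0
2,1,1,2
0,2,3,0
t=9: 1,1,1,1
1,3,2,3
1,3,1,0
1,2,2,1
2,1,1,2
0,2,3,0
t=10: 1,1,1,1
1,3,2,3
1,3,2,0
1,2,2,1
2,1,1,2
0,2,3,0
t=11: 1,1,1,1
1,3,2,3
1,3,3,0
1,2,2,1
2,1,1,2
0,2,3,0
t=12: 1,2,2,2
2,1,1,0
2,1,2,2
1,3,3,1
2,1,1,2
0,2,3,0
t=13: 1,2,2,2
2,1,1,0
2,1,3,2
1,3,3,1
2,1,1,2
0,2,3,0
t=14: 1,2,2,2
2,1,2,0
2,3,1,3
2,0,1,2
2,2,2,2
0,2,3,0
t=15: 1,2,2,2
2,1,2,0
2,3,2,3
2,0,1,2
2,2,2,2
0,2,3,0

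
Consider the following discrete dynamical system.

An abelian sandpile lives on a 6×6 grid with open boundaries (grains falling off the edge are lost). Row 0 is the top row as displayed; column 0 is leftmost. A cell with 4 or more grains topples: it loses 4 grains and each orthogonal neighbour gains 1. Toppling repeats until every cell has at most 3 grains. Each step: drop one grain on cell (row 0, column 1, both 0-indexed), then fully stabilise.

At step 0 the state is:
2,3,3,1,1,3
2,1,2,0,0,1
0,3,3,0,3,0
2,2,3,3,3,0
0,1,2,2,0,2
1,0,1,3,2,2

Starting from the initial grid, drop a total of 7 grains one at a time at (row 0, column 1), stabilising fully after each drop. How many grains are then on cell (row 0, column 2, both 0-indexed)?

step 0: 2,3,3,1,1,3
2,1,2,0,0,1
0,3,3,0,3,0
2,2,3,3,3,0
0,1,2,2,0,2
1,0,1,3,2,2
step 1: 3,1,0,2,1,3
2,2,3,0,0,1
0,3,3,0,3,0
2,2,3,3,3,0
0,1,2,2,0,2
1,0,1,3,2,2
step 2: 3,2,0,2,1,3
2,2,3,0,0,1
0,3,3,0,3,0
2,2,3,3,3,0
0,1,2,2,0,2
1,0,1,3,2,2
step 3: 3,3,0,2,1,3
2,2,3,0,0,1
0,3,3,0,3,0
2,2,3,3,3,0
0,1,2,2,0,2
1,0,1,3,2,2
step 4: 0,1,1,2,1,3
3,3,3,0,0,1
0,3,3,0,3,0
2,2,3,3,3,0
0,1,2,2,0,2
1,0,1,3,2,2
step 5: 0,2,1,2,1,3
3,3,3,0,0,1
0,3,3,0,3,0
2,2,3,3,3,0
0,1,2,2,0,2
1,0,1,3,2,2
step 6: 0,3,1,2,1,3
3,3,3,0,0,1
0,3,3,0,3,0
2,2,3,3,3,0
0,1,2,2,0,2
1,0,1,3,2,2
step 7: 2,1,3,2,1,3
0,3,1,1,1,1
2,2,2,3,0,1
3,0,2,1,1,1
0,2,3,3,1,2
1,0,1,3,2,2

3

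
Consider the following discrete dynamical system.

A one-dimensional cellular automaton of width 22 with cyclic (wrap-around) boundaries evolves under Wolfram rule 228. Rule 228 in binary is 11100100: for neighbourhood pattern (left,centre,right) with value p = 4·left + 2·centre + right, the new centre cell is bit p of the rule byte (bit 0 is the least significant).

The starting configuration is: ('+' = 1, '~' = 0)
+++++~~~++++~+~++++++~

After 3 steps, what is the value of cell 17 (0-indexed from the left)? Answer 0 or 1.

0

gen 0: +++++~~~++++~+~++++++~
gen 1: ~++++~~~~++++++~++++++
gen 2: +~+++~~~~~++++++~+++++
gen 3: ++~++~~~~~~++++++~++++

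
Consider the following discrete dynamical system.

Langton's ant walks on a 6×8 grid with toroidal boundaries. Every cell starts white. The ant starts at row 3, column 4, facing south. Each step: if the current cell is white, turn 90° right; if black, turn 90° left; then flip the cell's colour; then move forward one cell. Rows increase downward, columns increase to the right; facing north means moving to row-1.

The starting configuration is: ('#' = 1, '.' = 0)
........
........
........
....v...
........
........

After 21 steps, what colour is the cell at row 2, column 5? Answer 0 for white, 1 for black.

k=0  ........
........
........
....v...
........
........
k=1  ........
........
........
...<#...
........
........
k=2  ........
........
...^....
...##...
........
........
k=3  ........
........
...#>...
...##...
........
........
k=4  ........
........
...##...
...#v...
........
........
k=5  ........
........
...##...
...#.>..
........
........
k=6  ........
........
...##...
...#.#..
.....v..
........
k=7  ........
........
...##...
...#.#..
....<#..
........
k=8  ........
........
...##...
...#^#..
....##..
........
k=9  ........
........
...##...
...##>..
....##..
........
k=10  ........
........
...##^..
...##...
....##..
........
k=11  ........
........
...###>.
...##...
....##..
........
k=12  ........
........
...####.
...##.v.
....##..
........
k=13  ........
........
...####.
...##<#.
....##..
........
k=14  ........
........
...##^#.
...####.
....##..
........
k=15  ........
........
...#<.#.
...####.
....##..
........
k=16  ........
........
...#..#.
...#v##.
....##..
........
k=17  ........
........
...#..#.
...#.>#.
....##..
........
k=18  ........
........
...#.^#.
...#..#.
....##..
........
k=19  ........
........
...#.#>.
...#..#.
....##..
........
k=20  ........
......^.
...#.#..
...#..#.
....##..
........
k=21  ........
......#>
...#.#..
...#..#.
....##..
........

1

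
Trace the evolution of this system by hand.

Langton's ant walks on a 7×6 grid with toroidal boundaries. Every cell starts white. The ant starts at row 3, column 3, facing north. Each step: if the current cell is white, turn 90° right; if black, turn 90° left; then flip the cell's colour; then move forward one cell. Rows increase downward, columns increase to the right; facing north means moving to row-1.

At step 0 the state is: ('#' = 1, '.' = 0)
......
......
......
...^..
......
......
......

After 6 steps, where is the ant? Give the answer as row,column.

[0] ......
......
......
...^..
......
......
......
[1] ......
......
......
...#>.
......
......
......
[2] ......
......
......
...##.
....v.
......
......
[3] ......
......
......
...##.
...<#.
......
......
[4] ......
......
......
...^#.
...##.
......
......
[5] ......
......
......
..<.#.
...##.
......
......
[6] ......
......
..^...
..#.#.
...##.
......
......

2,2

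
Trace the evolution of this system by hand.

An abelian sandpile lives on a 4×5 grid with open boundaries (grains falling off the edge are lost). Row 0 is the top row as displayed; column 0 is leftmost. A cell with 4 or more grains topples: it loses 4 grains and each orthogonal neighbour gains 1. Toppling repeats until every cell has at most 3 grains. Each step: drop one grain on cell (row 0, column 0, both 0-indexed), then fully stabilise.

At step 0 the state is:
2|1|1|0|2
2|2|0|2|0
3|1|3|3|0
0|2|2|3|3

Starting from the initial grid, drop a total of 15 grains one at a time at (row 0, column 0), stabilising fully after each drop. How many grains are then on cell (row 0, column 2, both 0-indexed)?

2

0) 2|1|1|0|2
2|2|0|2|0
3|1|3|3|0
0|2|2|3|3
1) 3|1|1|0|2
2|2|0|2|0
3|1|3|3|0
0|2|2|3|3
2) 0|2|1|0|2
3|2|0|2|0
3|1|3|3|0
0|2|2|3|3
3) 1|2|1|0|2
3|2|0|2|0
3|1|3|3|0
0|2|2|3|3
4) 2|2|1|0|2
3|2|0|2|0
3|1|3|3|0
0|2|2|3|3
5) 3|2|1|0|2
3|2|0|2|0
3|1|3|3|0
0|2|2|3|3
6) 1|3|1|0|2
1|3|0|2|0
0|2|3|3|0
1|2|2|3|3
7) 2|3|1|0|2
1|3|0|2|0
0|2|3|3|0
1|2|2|3|3
8) 3|3|1|0|2
1|3|0|2|0
0|2|3|3|0
1|2|2|3|3
9) 1|1|2|0|2
3|0|1|2|0
0|3|3|3|0
1|2|2|3|3
10) 2|1|2|0|2
3|0|1|2|0
0|3|3|3|0
1|2|2|3|3
11) 3|1|2|0|2
3|0|1|2|0
0|3|3|3|0
1|2|2|3|3
12) 1|2|2|0|2
0|1|1|2|0
1|3|3|3|0
1|2|2|3|3
13) 2|2|2|0|2
0|1|1|2|0
1|3|3|3|0
1|2|2|3|3
14) 3|2|2|0|2
0|1|1|2|0
1|3|3|3|0
1|2|2|3|3
15) 0|3|2|0|2
1|1|1|2|0
1|3|3|3|0
1|2|2|3|3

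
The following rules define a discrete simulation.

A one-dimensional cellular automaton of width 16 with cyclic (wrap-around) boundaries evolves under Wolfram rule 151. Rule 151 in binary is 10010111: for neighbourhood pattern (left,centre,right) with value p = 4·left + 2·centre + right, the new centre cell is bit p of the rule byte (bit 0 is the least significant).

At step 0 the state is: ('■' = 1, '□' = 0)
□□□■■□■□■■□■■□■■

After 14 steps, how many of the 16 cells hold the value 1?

k=0  □□□■■□■□■■□■■□■■
k=1  ■■■□□□■□□□□□□□□□
k=2  □■□■■■■■■■■■■■■■
k=3  □■□□■■■■■■■■■■■□
k=4  ■■■■□■■■■■■■■■□■
k=5  ■■■□□□■■■■■■■□□□
k=6  □■□■■■□■■■■■□■■■
k=7  □■□□■□□□■■■□□□■□
k=8  ■■■■■■■■□■□■■■■■
k=9  ■■■■■■■□□■□□■■■■
k=10  ■■■■■■□■■■■■□■■■
k=11  ■■■■■□□□■■■□□□■■
k=12  ■■■■□■■■□■□■■■□■
k=13  ■■■□□□■□□■□□■□□□
k=14  □■□■■■■■■■■■■■■■

14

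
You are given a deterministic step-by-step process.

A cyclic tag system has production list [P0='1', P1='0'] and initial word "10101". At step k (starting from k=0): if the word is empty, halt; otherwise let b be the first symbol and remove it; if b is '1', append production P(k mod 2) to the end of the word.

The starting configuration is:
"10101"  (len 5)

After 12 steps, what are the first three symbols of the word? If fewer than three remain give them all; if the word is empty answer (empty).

step 0: "10101"  (len 5)
step 1: "01011"  (len 5)
step 2: "1011"  (len 4)
step 3: "0111"  (len 4)
step 4: "111"  (len 3)
step 5: "111"  (len 3)
step 6: "110"  (len 3)
step 7: "101"  (len 3)
step 8: "010"  (len 3)
step 9: "10"  (len 2)
step 10: "00"  (len 2)
step 11: "0"  (len 1)
step 12: (halted — word empty)

(empty)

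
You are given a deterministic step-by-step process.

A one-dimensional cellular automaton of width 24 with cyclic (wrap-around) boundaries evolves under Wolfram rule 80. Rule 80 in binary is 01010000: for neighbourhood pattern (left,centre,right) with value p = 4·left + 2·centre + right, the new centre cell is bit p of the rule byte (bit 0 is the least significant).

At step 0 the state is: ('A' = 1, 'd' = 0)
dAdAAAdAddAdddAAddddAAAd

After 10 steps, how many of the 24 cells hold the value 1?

7

gen 0: dAdAAAdAddAdddAAddddAAAd
gen 1: dddddAddAddAdddAAdddddAA
gen 2: AdddddAddAddAdddAAdddddA
gen 3: AAdddddAddAddAdddAAddddd
gen 4: dAAdddddAddAddAdddAAdddd
gen 5: ddAAdddddAddAddAdddAAddd
gen 6: dddAAdddddAddAddAdddAAdd
gen 7: ddddAAdddddAddAddAdddAAd
gen 8: dddddAAdddddAddAddAdddAA
gen 9: AdddddAAdddddAddAddAdddA
gen 10: AAdddddAAdddddAddAddAddd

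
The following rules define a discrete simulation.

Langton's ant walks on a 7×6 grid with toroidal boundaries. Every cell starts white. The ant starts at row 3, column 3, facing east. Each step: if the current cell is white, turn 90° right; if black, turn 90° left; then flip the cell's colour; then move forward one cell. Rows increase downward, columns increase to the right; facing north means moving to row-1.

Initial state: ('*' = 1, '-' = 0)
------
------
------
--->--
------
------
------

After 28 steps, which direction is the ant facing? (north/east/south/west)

0) ------
------
------
--->--
------
------
------
1) ------
------
------
---*--
---v--
------
------
2) ------
------
------
---*--
--<*--
------
------
3) ------
------
------
--^*--
--**--
------
------
4) ------
------
------
--*>--
--**--
------
------
5) ------
------
---^--
--*---
--**--
------
------
6) ------
------
---*>-
--*---
--**--
------
------
7) ------
------
---**-
--*-v-
--**--
------
------
8) ------
------
---**-
--*<*-
--**--
------
------
9) ------
------
---^*-
--***-
--**--
------
------
10) ------
------
--<-*-
--***-
--**--
------
------
11) ------
--^---
--*-*-
--***-
--**--
------
------
12) ------
--*>--
--*-*-
--***-
--**--
------
------
13) ------
--**--
--*v*-
--***-
--**--
------
------
14) ------
--**--
--<**-
--***-
--**--
------
------
15) ------
--**--
---**-
--v**-
--**--
------
------
16) ------
--**--
---**-
--->*-
--**--
------
------
17) ------
--**--
---^*-
----*-
--**--
------
------
18) ------
--**--
--<-*-
----*-
--**--
------
------
19) ------
--^*--
--*-*-
----*-
--**--
------
------
20) ------
-<-*--
--*-*-
----*-
--**--
------
------
21) -^----
-*-*--
--*-*-
----*-
--**--
------
------
22) -*>---
-*-*--
--*-*-
----*-
--**--
------
------
23) -**---
-*v*--
--*-*-
----*-
--**--
------
------
24) -**---
-<**--
--*-*-
----*-
--**--
------
------
25) -**---
--**--
-v*-*-
----*-
--**--
------
------
26) -**---
--**--
<**-*-
----*-
--**--
------
------
27) -**---
^-**--
***-*-
----*-
--**--
------
------
28) -**---
*>**--
***-*-
----*-
--**--
------
------

east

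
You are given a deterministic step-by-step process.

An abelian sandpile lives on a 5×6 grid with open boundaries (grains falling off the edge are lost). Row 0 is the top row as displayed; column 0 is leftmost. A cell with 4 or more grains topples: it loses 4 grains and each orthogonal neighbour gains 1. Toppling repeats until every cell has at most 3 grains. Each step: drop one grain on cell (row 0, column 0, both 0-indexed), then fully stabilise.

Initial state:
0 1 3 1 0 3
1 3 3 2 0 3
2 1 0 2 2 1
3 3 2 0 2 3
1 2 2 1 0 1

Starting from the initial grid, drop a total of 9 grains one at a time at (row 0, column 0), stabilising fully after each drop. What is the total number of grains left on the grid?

gen 0: 0 1 3 1 0 3
1 3 3 2 0 3
2 1 0 2 2 1
3 3 2 0 2 3
1 2 2 1 0 1
gen 1: 1 1 3 1 0 3
1 3 3 2 0 3
2 1 0 2 2 1
3 3 2 0 2 3
1 2 2 1 0 1
gen 2: 2 1 3 1 0 3
1 3 3 2 0 3
2 1 0 2 2 1
3 3 2 0 2 3
1 2 2 1 0 1
gen 3: 3 1 3 1 0 3
1 3 3 2 0 3
2 1 0 2 2 1
3 3 2 0 2 3
1 2 2 1 0 1
gen 4: 0 2 3 1 0 3
2 3 3 2 0 3
2 1 0 2 2 1
3 3 2 0 2 3
1 2 2 1 0 1
gen 5: 1 2 3 1 0 3
2 3 3 2 0 3
2 1 0 2 2 1
3 3 2 0 2 3
1 2 2 1 0 1
gen 6: 2 2 3 1 0 3
2 3 3 2 0 3
2 1 0 2 2 1
3 3 2 0 2 3
1 2 2 1 0 1
gen 7: 3 2 3 1 0 3
2 3 3 2 0 3
2 1 0 2 2 1
3 3 2 0 2 3
1 2 2 1 0 1
gen 8: 0 3 3 1 0 3
3 3 3 2 0 3
2 1 0 2 2 1
3 3 2 0 2 3
1 2 2 1 0 1
gen 9: 1 3 3 1 0 3
3 3 3 2 0 3
2 1 0 2 2 1
3 3 2 0 2 3
1 2 2 1 0 1

53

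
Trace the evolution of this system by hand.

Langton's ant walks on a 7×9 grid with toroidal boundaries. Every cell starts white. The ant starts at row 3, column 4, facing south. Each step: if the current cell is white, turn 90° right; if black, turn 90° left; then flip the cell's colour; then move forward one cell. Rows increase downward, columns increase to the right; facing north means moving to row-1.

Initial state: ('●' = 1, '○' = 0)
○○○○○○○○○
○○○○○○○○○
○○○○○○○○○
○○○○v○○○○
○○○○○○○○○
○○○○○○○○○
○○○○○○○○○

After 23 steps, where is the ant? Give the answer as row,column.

2,6

0) ○○○○○○○○○
○○○○○○○○○
○○○○○○○○○
○○○○v○○○○
○○○○○○○○○
○○○○○○○○○
○○○○○○○○○
1) ○○○○○○○○○
○○○○○○○○○
○○○○○○○○○
○○○<●○○○○
○○○○○○○○○
○○○○○○○○○
○○○○○○○○○
2) ○○○○○○○○○
○○○○○○○○○
○○○^○○○○○
○○○●●○○○○
○○○○○○○○○
○○○○○○○○○
○○○○○○○○○
3) ○○○○○○○○○
○○○○○○○○○
○○○●>○○○○
○○○●●○○○○
○○○○○○○○○
○○○○○○○○○
○○○○○○○○○
4) ○○○○○○○○○
○○○○○○○○○
○○○●●○○○○
○○○●v○○○○
○○○○○○○○○
○○○○○○○○○
○○○○○○○○○
5) ○○○○○○○○○
○○○○○○○○○
○○○●●○○○○
○○○●○>○○○
○○○○○○○○○
○○○○○○○○○
○○○○○○○○○
6) ○○○○○○○○○
○○○○○○○○○
○○○●●○○○○
○○○●○●○○○
○○○○○v○○○
○○○○○○○○○
○○○○○○○○○
7) ○○○○○○○○○
○○○○○○○○○
○○○●●○○○○
○○○●○●○○○
○○○○<●○○○
○○○○○○○○○
○○○○○○○○○
8) ○○○○○○○○○
○○○○○○○○○
○○○●●○○○○
○○○●^●○○○
○○○○●●○○○
○○○○○○○○○
○○○○○○○○○
9) ○○○○○○○○○
○○○○○○○○○
○○○●●○○○○
○○○●●>○○○
○○○○●●○○○
○○○○○○○○○
○○○○○○○○○
10) ○○○○○○○○○
○○○○○○○○○
○○○●●^○○○
○○○●●○○○○
○○○○●●○○○
○○○○○○○○○
○○○○○○○○○
11) ○○○○○○○○○
○○○○○○○○○
○○○●●●>○○
○○○●●○○○○
○○○○●●○○○
○○○○○○○○○
○○○○○○○○○
12) ○○○○○○○○○
○○○○○○○○○
○○○●●●●○○
○○○●●○v○○
○○○○●●○○○
○○○○○○○○○
○○○○○○○○○
13) ○○○○○○○○○
○○○○○○○○○
○○○●●●●○○
○○○●●<●○○
○○○○●●○○○
○○○○○○○○○
○○○○○○○○○
14) ○○○○○○○○○
○○○○○○○○○
○○○●●^●○○
○○○●●●●○○
○○○○●●○○○
○○○○○○○○○
○○○○○○○○○
15) ○○○○○○○○○
○○○○○○○○○
○○○●<○●○○
○○○●●●●○○
○○○○●●○○○
○○○○○○○○○
○○○○○○○○○
16) ○○○○○○○○○
○○○○○○○○○
○○○●○○●○○
○○○●v●●○○
○○○○●●○○○
○○○○○○○○○
○○○○○○○○○
17) ○○○○○○○○○
○○○○○○○○○
○○○●○○●○○
○○○●○>●○○
○○○○●●○○○
○○○○○○○○○
○○○○○○○○○
18) ○○○○○○○○○
○○○○○○○○○
○○○●○^●○○
○○○●○○●○○
○○○○●●○○○
○○○○○○○○○
○○○○○○○○○
19) ○○○○○○○○○
○○○○○○○○○
○○○●○●>○○
○○○●○○●○○
○○○○●●○○○
○○○○○○○○○
○○○○○○○○○
20) ○○○○○○○○○
○○○○○○^○○
○○○●○●○○○
○○○●○○●○○
○○○○●●○○○
○○○○○○○○○
○○○○○○○○○
21) ○○○○○○○○○
○○○○○○●>○
○○○●○●○○○
○○○●○○●○○
○○○○●●○○○
○○○○○○○○○
○○○○○○○○○
22) ○○○○○○○○○
○○○○○○●●○
○○○●○●○v○
○○○●○○●○○
○○○○●●○○○
○○○○○○○○○
○○○○○○○○○
23) ○○○○○○○○○
○○○○○○●●○
○○○●○●<●○
○○○●○○●○○
○○○○●●○○○
○○○○○○○○○
○○○○○○○○○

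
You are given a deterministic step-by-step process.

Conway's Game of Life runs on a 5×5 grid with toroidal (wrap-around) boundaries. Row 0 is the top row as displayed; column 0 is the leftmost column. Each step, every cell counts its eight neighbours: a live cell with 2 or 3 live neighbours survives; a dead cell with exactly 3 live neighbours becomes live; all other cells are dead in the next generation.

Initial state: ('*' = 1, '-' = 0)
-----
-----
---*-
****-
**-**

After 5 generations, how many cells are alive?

3

k=0  -----
-----
---*-
****-
**-**
k=1  *---*
-----
-*-**
-----
---*-
k=2  ----*
---*-
-----
--***
----*
k=3  ---**
-----
--*-*
---**
*---*
k=4  *--**
----*
----*
-----
*----
k=5  *--*-
-----
-----
-----
*----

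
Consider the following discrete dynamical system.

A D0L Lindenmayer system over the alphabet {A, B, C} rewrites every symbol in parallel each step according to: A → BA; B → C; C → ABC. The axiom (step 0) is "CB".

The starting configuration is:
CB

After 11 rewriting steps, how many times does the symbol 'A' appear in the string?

gen 0: CB
gen 1: ABCC
gen 2: BACABCABC
gen 3: CBAABCBACABCBACABC
gen 4: ABCCBABACABCCBAABCBACABCCBAABCBACABC
gen 5: BACABCABCCBACBAABCBACABCABCCBABACABCCBAABCBACABCABCCBABACABCCBAABCBACABC
gen 6: CBAABCBACABCBACABCABCCBAABCCBABACABCCBAABCBACABCBACABCABCC…AABCBACABCBACABCABCCBACBAABCBACABCABCCBABACABCCBAABCBACABC  (len 144)
gen 7: ABCCBABACABCCBAABCBACABCCBAABCBACABCBACABCABCCBABACABCABCC…AABCBACABCBACABCABCCBACBAABCBACABCABCCBABACABCCBAABCBACABC  (len 288)
gen 8: BACABCABCCBACBAABCBACABCABCCBABACABCCBAABCBACABCABCCBABACA…AABCBACABCBACABCABCCBACBAABCBACABCABCCBABACABCCBAABCBACABC  (len 576)
gen 9: CBAABCBACABCBACABCABCCBAABCCBABACABCCBAABCBACABCBACABCABCC…AABCBACABCBACABCABCCBACBAABCBACABCABCCBABACABCCBAABCBACABC  (len 1152)
gen 10: ABCCBABACABCCBAABCBACABCCBAABCBACABCBACABCABCCBABACABCABCC…AABCBACABCBACABCABCCBACBAABCBACABCABCCBABACABCCBAABCBACABC  (len 2304)
gen 11: BACABCABCCBACBAABCBACABCABCCBABACABCCBAABCBACABCABCCBABACA…AABCBACABCBACABCABCCBACBAABCBACABCABCCBABACABCCBAABCBACABC  (len 4608)

1536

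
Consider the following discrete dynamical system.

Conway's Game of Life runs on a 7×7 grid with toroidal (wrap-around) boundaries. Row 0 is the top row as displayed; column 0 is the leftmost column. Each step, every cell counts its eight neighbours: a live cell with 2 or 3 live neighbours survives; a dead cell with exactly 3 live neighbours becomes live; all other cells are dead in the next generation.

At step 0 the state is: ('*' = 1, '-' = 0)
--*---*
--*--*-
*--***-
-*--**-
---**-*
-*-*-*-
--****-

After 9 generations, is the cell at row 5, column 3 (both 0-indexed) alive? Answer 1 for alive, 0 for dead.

0

t=0: --*---*
--*--*-
*--***-
-*--**-
---**-*
-*-*-*-
--****-
t=1: -**---*
-**--*-
-***---
*-*----
*--*--*
------*
-*---**
t=2: ------*
-------
*--*---
*-----*
**----*
-------
-**--**
t=3: *----**
-------
*-----*
-------
-*----*
--*--*-
*----**
t=4: *----*-
-----*-
-------
------*
-------
-*---*-
**--*--
t=5: **--**-
------*
-------
-------
-------
**-----
**--**-
t=6: -*--*--
*----**
-------
-------
-------
**----*
--*-**-
t=7: **-**--
*----**
------*
-------
*------
**---**
--*****
t=8: -*-----
-*--**-
*----**
-------
**-----
-***---
-------
t=9: -------
-*--**-
*---***
-*-----
**-----
***----
-*-----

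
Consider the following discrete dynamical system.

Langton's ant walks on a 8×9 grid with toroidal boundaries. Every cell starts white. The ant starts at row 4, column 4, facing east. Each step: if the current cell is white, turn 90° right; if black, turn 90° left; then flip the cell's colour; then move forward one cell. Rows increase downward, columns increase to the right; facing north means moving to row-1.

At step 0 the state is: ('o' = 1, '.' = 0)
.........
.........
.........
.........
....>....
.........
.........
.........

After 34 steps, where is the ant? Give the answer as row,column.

3,1

[0] .........
.........
.........
.........
....>....
.........
.........
.........
[1] .........
.........
.........
.........
....o....
....v....
.........
.........
[2] .........
.........
.........
.........
....o....
...<o....
.........
.........
[3] .........
.........
.........
.........
...^o....
...oo....
.........
.........
[4] .........
.........
.........
.........
...o>....
...oo....
.........
.........
[5] .........
.........
.........
....^....
...o.....
...oo....
.........
.........
[6] .........
.........
.........
....o>...
...o.....
...oo....
.........
.........
[7] .........
.........
.........
....oo...
...o.v...
...oo....
.........
.........
[8] .........
.........
.........
....oo...
...o<o...
...oo....
.........
.........
[9] .........
.........
.........
....^o...
...ooo...
...oo....
.........
.........
[10] .........
.........
.........
...<.o...
...ooo...
...oo....
.........
.........
[11] .........
.........
...^.....
...o.o...
...ooo...
...oo....
.........
.........
[12] .........
.........
...o>....
...o.o...
...ooo...
...oo....
.........
.........
[13] .........
.........
...oo....
...ovo...
...ooo...
...oo....
.........
.........
[14] .........
.........
...oo....
...<oo...
...ooo...
...oo....
.........
.........
[15] .........
.........
...oo....
....oo...
...voo...
...oo....
.........
.........
[16] .........
.........
...oo....
....oo...
....>o...
...oo....
.........
.........
[17] .........
.........
...oo....
....^o...
.....o...
...oo....
.........
.........
[18] .........
.........
...oo....
...<.o...
.....o...
...oo....
.........
.........
[19] .........
.........
...^o....
...o.o...
.....o...
...oo....
.........
.........
[20] .........
.........
..<.o....
...o.o...
.....o...
...oo....
.........
.........
[21] .........
..^......
..o.o....
...o.o...
.....o...
...oo....
.........
.........
[22] .........
..o>.....
..o.o....
...o.o...
.....o...
...oo....
.........
.........
[23] .........
..oo.....
..ovo....
...o.o...
.....o...
...oo....
.........
.........
[24] .........
..oo.....
..<oo....
...o.o...
.....o...
...oo....
.........
.........
[25] .........
..oo.....
...oo....
..vo.o...
.....o...
...oo....
.........
.........
[26] .........
..oo.....
...oo....
.<oo.o...
.....o...
...oo....
.........
.........
[27] .........
..oo.....
.^.oo....
.ooo.o...
.....o...
...oo....
.........
.........
[28] .........
..oo.....
.o>oo....
.ooo.o...
.....o...
...oo....
.........
.........
[29] .........
..oo.....
.oooo....
.ovo.o...
.....o...
...oo....
.........
.........
[30] .........
..oo.....
.oooo....
.o.>.o...
.....o...
...oo....
.........
.........
[31] .........
..oo.....
.oo^o....
.o...o...
.....o...
...oo....
.........
.........
[32] .........
..oo.....
.o<.o....
.o...o...
.....o...
...oo....
.........
.........
[33] .........
..oo.....
.o..o....
.ov..o...
.....o...
...oo....
.........
.........
[34] .........
..oo.....
.o..o....
.<o..o...
.....o...
...oo....
.........
.........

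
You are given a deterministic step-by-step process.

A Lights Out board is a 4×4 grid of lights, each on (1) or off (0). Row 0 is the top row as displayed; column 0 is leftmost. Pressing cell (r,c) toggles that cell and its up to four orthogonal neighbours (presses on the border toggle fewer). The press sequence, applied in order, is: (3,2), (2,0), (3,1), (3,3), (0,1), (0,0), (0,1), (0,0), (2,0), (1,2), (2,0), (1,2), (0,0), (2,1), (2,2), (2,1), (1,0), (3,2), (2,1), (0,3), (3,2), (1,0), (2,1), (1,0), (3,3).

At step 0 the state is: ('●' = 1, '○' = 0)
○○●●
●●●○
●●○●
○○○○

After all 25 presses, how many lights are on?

0) ○○●●
●●●○
●●○●
○○○○
1) ○○●●
●●●○
●●●●
○●●●
2) ○○●●
○●●○
○○●●
●●●●
3) ○○●●
○●●○
○●●●
○○○●
4) ○○●●
○●●○
○●●○
○○●○
5) ●●○●
○○●○
○●●○
○○●○
6) ○○○●
●○●○
○●●○
○○●○
7) ●●●●
●●●○
○●●○
○○●○
8) ○○●●
○●●○
○●●○
○○●○
9) ○○●●
●●●○
●○●○
●○●○
10) ○○○●
●○○●
●○○○
●○●○
11) ○○○●
○○○●
○●○○
○○●○
12) ○○●●
○●●○
○●●○
○○●○
13) ●●●●
●●●○
○●●○
○○●○
14) ●●●●
●○●○
●○○○
○●●○
15) ●●●●
●○○○
●●●●
○●○○
16) ●●●●
●●○○
○○○●
○○○○
17) ○●●●
○○○○
●○○●
○○○○
18) ○●●●
○○○○
●○●●
○●●●
19) ○●●●
○●○○
○●○●
○○●●
20) ○●○○
○●○●
○●○●
○○●●
21) ○●○○
○●○●
○●●●
○●○○
22) ●●○○
●○○●
●●●●
○●○○
23) ●●○○
●●○●
○○○●
○○○○
24) ○●○○
○○○●
●○○●
○○○○
25) ○●○○
○○○●
●○○○
○○●●

5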